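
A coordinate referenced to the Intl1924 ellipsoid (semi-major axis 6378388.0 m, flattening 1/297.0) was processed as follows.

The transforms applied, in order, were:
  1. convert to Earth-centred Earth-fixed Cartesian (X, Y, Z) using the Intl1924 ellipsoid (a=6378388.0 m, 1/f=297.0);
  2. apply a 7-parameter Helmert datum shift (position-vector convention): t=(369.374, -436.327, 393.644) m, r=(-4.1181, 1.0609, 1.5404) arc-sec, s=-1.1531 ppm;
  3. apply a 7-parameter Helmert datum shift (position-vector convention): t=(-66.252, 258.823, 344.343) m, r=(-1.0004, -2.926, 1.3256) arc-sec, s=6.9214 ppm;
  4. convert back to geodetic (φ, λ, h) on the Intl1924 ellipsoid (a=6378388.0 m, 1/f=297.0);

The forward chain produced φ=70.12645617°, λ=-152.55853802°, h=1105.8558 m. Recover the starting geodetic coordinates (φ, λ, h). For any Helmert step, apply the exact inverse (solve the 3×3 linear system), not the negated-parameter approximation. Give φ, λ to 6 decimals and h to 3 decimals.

φ=70.122436°, λ=-152.563040°, h=438.740 m

start: φ=70.126456°, λ=-152.558538°, h=1105.856 m
→ ECEF (a=6378388.000, f=1/297.0): X=-1930410.4940, Y=-1002402.7007, Z=5977030.6980
→ Helmert⁻¹: X=-1930252.5423, Y=-1002671.1661, Z=5976667.5071
→ Helmert⁻¹: X=-1930662.3663, Y=-1002340.8930, Z=5976250.8124
→ geod (Bowring, a=6378388.000): φ=70.12243600°, λ=-152.56304000°, h=438.7400 m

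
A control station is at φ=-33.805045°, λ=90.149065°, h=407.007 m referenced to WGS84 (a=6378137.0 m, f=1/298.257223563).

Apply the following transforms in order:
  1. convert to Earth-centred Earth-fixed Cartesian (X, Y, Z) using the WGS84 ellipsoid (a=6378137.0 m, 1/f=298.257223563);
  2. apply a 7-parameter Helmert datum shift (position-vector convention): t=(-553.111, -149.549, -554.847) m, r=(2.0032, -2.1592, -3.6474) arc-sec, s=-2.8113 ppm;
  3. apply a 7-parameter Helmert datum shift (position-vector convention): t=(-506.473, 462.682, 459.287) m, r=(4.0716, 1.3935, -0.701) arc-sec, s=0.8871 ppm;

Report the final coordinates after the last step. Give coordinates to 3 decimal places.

start: φ=-33.805045°, λ=90.149065°, h=407.007 m
→ ECEF (a=6378137.000, f=1/298.257223563): X=-13803.5832, Y=5305640.3362, Z=-3528724.9233
→ Helmert 7p (PV): X=-14225.8966, Y=5305510.3857, Z=-3529218.4674
→ Helmert 7p (PV): X=-14738.1942, Y=5306047.4883, Z=-3528657.4859

X=-14738.194 m, Y=5306047.488 m, Z=-3528657.486 m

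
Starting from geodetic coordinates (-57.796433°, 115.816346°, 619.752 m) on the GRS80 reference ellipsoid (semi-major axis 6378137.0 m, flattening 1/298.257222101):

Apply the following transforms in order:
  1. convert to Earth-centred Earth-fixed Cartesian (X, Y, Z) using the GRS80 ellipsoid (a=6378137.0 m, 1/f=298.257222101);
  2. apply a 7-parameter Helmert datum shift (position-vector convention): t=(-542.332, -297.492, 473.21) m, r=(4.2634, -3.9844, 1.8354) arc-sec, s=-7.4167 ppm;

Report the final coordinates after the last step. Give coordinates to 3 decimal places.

X=-1484423.344 m, Y=3067280.327 m, Z=-5373665.628 m

start: φ=-57.796433°, λ=115.816346°, h=619.752 m
→ ECEF (a=6378137.000, f=1/298.257222101): X=-1483968.5354, Y=3067502.6928, Z=-5374213.4347
→ Helmert 7p (PV): X=-1484423.3441, Y=3067280.3272, Z=-5373665.6278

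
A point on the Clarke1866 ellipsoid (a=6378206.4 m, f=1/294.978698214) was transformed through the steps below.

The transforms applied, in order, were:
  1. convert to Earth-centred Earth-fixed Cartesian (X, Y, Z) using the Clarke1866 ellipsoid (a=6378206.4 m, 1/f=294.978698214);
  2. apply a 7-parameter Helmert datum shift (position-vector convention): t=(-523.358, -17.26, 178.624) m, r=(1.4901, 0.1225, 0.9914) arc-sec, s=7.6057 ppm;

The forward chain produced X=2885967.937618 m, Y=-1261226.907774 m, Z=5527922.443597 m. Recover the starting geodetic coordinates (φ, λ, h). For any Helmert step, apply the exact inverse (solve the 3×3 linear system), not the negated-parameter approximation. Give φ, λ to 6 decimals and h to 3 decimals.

φ=60.490539°, λ=-23.601844°, h=354.256 m

start: X=2885967.9376, Y=-1261226.9078, Z=5527922.4436 m
→ Helmert⁻¹: X=2886459.9973, Y=-1261173.9957, Z=5527712.6028
→ geod (Bowring, a=6378206.400): φ=60.49053900°, λ=-23.60184400°, h=354.2560 m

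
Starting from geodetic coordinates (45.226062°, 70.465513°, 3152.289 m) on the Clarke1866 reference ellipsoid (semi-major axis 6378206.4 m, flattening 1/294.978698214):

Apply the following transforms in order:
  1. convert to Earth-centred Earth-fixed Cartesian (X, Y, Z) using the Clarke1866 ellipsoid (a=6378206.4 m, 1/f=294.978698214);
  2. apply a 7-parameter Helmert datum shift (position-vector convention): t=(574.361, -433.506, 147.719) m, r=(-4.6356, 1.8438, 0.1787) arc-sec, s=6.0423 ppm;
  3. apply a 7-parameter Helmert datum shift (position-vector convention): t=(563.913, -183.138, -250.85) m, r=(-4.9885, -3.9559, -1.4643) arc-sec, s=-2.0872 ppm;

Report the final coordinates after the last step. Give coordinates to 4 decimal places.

start: φ=45.226062°, λ=70.465513°, h=3152.289 m
→ ECEF (a=6378206.400, f=1/294.978698214): X=1505400.9932, Y=4243003.1148, Z=4507112.5957
→ Helmert 7p (PV): X=1506021.0636, Y=4242697.8441, Z=4507178.7332
→ Helmert 7p (PV): X=1506525.5108, Y=4242604.1649, Z=4506844.7502

X=1506525.5108 m, Y=4242604.1649 m, Z=4506844.7502 m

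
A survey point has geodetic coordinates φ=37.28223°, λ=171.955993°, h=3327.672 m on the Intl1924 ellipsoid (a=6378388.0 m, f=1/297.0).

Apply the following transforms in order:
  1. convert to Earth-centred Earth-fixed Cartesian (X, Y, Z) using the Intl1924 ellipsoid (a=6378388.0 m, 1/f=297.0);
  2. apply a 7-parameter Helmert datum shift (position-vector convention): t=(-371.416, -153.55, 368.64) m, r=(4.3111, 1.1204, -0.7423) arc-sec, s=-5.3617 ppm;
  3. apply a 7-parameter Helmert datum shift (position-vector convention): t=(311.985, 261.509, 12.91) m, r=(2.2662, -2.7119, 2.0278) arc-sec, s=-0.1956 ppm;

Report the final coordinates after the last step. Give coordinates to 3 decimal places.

X=-5033999.566 m, Y=711366.516 m, Z=3844782.964 m

start: φ=37.282230°, λ=171.955993°, h=3327.672 m
→ ECEF (a=6378388.000, f=1/297.0): X=-5033934.0103, Y=711416.4809, Z=3844438.9411
→ Helmert 7p (PV): X=-5034254.9933, Y=711196.8810, Z=3844829.1809
→ Helmert 7p (PV): X=-5033999.5659, Y=711366.5163, Z=3844782.9640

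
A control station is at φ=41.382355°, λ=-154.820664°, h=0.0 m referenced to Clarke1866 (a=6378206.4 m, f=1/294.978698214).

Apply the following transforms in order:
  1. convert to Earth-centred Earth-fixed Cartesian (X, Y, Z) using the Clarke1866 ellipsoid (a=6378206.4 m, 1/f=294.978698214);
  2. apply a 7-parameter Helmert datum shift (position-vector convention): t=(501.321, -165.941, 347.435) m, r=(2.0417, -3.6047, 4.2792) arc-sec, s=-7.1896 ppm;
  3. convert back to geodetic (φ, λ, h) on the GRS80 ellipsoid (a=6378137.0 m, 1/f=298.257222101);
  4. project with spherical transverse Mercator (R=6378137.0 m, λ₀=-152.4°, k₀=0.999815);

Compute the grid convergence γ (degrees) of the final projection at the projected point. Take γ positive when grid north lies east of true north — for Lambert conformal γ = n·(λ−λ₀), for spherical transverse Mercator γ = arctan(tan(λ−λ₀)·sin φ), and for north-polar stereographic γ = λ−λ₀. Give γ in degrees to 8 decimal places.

-1.59712090

start: φ=41.382355°, λ=-154.820664°, h=0.000 m
→ ECEF (a=6378206.400, f=1/294.978698214): X=-4337350.9202, Y=-2039092.0745, Z=4194177.8259
→ Helmert 7p (PV): X=-4336849.4097, Y=-2039374.8535, Z=4194399.1235
→ geod (Bowring, a=6378137.000): φ=41.38371114°, λ=-154.81505354°, h=-138.3290 m
→ into tm (λ₀=-152.4°): φ=41.38371114°, λ−λ₀=-2.41505354°
convergence γ = -1.59712090°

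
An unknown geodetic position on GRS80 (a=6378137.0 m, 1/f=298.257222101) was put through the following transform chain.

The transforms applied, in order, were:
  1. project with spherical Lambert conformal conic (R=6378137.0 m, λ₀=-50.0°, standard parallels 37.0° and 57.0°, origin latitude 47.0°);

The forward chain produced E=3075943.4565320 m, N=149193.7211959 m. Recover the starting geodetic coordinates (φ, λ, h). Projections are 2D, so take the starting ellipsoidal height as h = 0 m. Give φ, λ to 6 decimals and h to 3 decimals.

start: E=3075943.4565, N=149193.7212 m
→ lcc⁻¹: φ=41.25953300°, λ=-11.30411100°

φ=41.259533°, λ=-11.304111°, h=0.000 m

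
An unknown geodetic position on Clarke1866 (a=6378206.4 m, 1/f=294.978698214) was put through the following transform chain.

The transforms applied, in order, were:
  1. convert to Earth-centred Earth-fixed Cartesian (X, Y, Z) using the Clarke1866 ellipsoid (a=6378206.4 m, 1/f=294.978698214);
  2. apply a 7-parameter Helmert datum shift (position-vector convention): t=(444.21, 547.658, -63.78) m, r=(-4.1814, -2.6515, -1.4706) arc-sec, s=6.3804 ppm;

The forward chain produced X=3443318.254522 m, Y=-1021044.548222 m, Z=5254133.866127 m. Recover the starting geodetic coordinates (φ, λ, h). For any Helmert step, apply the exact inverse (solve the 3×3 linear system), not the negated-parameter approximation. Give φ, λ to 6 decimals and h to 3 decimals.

start: X=3443318.2545, Y=-1021044.5482, Z=5254133.8661 m
→ Helmert⁻¹: X=3442926.9025, Y=-1021667.6523, Z=5254099.1530
→ geod (Bowring, a=6378206.400): φ=55.82739800°, λ=-16.52793600°, h=759.9550 m

φ=55.827398°, λ=-16.527936°, h=759.955 m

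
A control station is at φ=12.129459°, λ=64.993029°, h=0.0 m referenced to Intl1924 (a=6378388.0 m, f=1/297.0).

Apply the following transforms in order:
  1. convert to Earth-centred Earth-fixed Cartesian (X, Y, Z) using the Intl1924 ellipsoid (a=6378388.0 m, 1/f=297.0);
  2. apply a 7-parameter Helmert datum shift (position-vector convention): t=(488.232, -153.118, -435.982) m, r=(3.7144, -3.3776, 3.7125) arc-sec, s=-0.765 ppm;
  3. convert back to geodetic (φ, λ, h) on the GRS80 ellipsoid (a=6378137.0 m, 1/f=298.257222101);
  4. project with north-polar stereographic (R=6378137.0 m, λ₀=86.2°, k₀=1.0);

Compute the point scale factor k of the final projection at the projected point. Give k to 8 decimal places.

start: φ=12.129459°, λ=64.993029°, h=0.000 m
→ ECEF (a=6378388.000, f=1/297.0): X=2636523.2659, Y=5652246.8533, Z=1331422.6280
→ Helmert 7p (PV): X=2636885.9458, Y=5652112.8892, Z=1331130.5858
→ geod (Bowring, a=6378137.000): φ=12.12647913°, λ=64.98948933°, h=216.8318 m
→ into stereo (λ₀=86.2°): φ=12.12647913°, λ−λ₀=-21.21051067°
scale k = 1.65279637

1.65279637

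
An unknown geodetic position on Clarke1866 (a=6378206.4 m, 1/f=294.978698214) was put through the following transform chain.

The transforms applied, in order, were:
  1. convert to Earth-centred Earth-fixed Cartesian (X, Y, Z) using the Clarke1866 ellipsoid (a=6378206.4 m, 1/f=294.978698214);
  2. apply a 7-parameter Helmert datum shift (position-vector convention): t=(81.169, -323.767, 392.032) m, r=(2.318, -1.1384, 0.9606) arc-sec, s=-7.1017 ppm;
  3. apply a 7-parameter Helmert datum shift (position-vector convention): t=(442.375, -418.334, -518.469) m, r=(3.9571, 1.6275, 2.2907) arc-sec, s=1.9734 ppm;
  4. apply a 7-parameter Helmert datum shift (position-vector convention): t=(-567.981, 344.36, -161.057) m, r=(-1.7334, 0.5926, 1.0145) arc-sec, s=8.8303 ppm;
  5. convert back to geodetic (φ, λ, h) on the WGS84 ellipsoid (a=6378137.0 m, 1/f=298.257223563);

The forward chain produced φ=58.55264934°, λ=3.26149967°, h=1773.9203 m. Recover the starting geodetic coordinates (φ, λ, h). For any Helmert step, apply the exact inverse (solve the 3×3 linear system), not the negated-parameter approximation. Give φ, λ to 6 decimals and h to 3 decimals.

start: φ=58.552649°, λ=3.261500°, h=1773.920 m
→ ECEF (a=6378137.000, f=1/298.257223563): X=3331225.9662, Y=189831.4829, Z=5419618.2523
→ Helmert⁻¹: X=3331749.8875, Y=189423.5164, Z=5419742.6155
→ Helmert⁻¹: X=3331260.2797, Y=189908.4656, Z=5420273.0296
→ Helmert⁻¹: X=3331233.5671, Y=190278.9784, Z=5419898.9644
→ geod (Bowring, a=6378206.400): φ=58.55561400°, λ=3.26916400°, h=2134.2650 m

φ=58.555614°, λ=3.269164°, h=2134.265 m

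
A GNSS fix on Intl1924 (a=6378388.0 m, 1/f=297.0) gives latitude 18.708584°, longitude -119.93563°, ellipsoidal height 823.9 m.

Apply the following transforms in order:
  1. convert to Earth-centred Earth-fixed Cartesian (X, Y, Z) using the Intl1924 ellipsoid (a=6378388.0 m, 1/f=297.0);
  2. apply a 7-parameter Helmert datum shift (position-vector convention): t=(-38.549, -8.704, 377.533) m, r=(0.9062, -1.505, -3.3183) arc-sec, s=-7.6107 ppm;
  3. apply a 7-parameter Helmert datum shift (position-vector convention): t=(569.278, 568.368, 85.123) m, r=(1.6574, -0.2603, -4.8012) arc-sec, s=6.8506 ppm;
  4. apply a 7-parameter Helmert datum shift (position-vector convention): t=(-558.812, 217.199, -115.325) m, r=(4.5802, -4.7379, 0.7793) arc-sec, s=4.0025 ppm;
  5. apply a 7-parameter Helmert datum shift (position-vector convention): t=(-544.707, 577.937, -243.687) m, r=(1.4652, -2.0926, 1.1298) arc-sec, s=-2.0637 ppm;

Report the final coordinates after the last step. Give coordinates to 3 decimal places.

start: φ=18.708584°, λ=-119.935630°, h=823.900 m
→ ECEF (a=6378388.000, f=1/297.0): X=-3016236.8080, Y=-5237856.4197, Z=2033112.6864
→ Helmert 7p (PV): X=-3016351.4995, Y=-5237785.6686, Z=2033429.7266
→ Helmert 7p (PV): X=-3015927.3716, Y=-5237199.3102, Z=2033482.8857
→ Helmert 7p (PV): X=-3016525.1771, Y=-5237059.6223, Z=2033190.1289
→ Helmert 7p (PV): X=-3017055.6004, Y=-5236501.8431, Z=2032874.4415

X=-3017055.600 m, Y=-5236501.843 m, Z=2032874.441 m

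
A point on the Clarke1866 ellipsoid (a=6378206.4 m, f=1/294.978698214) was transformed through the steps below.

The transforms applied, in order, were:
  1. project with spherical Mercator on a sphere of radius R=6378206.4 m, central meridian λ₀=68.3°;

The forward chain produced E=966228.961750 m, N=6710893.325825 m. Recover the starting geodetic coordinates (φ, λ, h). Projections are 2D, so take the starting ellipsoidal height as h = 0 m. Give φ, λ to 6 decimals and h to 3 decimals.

φ=51.503362°, λ=76.979688°, h=0.000 m

start: E=966228.9618, N=6710893.3258 m
→ merc⁻¹: φ=51.50336200°, λ=76.97968800°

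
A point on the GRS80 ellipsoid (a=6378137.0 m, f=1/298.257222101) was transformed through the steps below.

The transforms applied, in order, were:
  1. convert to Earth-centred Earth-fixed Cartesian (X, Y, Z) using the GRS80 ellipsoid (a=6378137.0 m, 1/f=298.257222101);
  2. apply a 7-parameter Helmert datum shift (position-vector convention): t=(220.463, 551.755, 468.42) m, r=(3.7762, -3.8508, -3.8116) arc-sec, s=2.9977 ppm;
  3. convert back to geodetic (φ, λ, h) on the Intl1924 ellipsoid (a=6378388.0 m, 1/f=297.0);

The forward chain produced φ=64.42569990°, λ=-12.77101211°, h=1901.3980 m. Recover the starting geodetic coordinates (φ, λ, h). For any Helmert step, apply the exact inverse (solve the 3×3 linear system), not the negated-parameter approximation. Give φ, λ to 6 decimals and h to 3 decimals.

start: φ=64.425700°, λ=-12.771012°, h=1901.398 m
→ ECEF (a=6378388.000, f=1/297.0): X=2693488.8640, Y=-610512.7522, Z=5732203.9149
→ Helmert⁻¹: X=2693378.6224, Y=-610907.9711, Z=5731679.2139
→ geod (Bowring, a=6378137.000): φ=64.42319200°, λ=-12.77951400°, h=1596.1300 m

φ=64.423192°, λ=-12.779514°, h=1596.130 m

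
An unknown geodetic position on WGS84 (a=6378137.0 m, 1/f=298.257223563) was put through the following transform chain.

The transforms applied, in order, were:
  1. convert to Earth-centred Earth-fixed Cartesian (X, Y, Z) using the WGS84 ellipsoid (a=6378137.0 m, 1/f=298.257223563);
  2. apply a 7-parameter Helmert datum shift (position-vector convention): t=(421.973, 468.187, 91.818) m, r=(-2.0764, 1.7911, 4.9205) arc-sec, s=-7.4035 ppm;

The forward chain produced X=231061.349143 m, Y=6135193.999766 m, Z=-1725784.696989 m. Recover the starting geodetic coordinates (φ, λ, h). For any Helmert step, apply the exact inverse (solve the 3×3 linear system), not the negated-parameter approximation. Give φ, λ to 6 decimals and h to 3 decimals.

φ=-15.802238°, λ=87.845438°, h=528.921 m

start: X=231061.3491, Y=6135193.9998, Z=-1725784.6970 m
→ Helmert⁻¹: X=230802.4167, Y=6134783.0990, Z=-1725825.5316
→ geod (Bowring, a=6378137.000): φ=-15.80223800°, λ=87.84543800°, h=528.9210 m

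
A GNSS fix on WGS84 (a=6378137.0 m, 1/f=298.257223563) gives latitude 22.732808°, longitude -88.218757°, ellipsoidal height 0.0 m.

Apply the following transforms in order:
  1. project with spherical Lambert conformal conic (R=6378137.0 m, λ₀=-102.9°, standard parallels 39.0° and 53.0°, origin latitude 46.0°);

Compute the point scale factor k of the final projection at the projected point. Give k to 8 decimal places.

start: φ=22.732808°, λ=-88.218757°, h=0.000 m
→ into lcc (λ₀=-102.9°): φ=22.73280800°, λ−λ₀=14.68124300°
scale k = 1.07106852

1.07106852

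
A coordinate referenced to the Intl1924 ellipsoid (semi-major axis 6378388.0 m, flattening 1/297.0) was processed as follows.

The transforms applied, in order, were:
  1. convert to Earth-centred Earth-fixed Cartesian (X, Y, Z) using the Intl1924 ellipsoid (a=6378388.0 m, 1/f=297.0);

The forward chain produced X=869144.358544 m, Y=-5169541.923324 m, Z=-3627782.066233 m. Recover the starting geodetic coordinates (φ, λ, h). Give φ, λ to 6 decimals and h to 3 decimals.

start: X=869144.3585, Y=-5169541.9233, Z=-3627782.0662 m
→ geod (Bowring, a=6378388.000): φ=-34.86605300°, λ=-80.45623600°, h=3571.1610 m

φ=-34.866053°, λ=-80.456236°, h=3571.161 m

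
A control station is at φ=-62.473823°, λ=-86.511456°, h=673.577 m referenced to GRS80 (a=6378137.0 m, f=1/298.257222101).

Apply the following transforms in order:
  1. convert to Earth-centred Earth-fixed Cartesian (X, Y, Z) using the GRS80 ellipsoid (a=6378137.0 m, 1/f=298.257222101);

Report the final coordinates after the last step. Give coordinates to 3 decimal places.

start: φ=-62.473823°, λ=-86.511456°, h=673.577 m
→ ECEF (a=6378137.000, f=1/298.257222101): X=179856.2516, Y=-2950304.4353, Z=-5633711.0052

X=179856.252 m, Y=-2950304.435 m, Z=-5633711.005 m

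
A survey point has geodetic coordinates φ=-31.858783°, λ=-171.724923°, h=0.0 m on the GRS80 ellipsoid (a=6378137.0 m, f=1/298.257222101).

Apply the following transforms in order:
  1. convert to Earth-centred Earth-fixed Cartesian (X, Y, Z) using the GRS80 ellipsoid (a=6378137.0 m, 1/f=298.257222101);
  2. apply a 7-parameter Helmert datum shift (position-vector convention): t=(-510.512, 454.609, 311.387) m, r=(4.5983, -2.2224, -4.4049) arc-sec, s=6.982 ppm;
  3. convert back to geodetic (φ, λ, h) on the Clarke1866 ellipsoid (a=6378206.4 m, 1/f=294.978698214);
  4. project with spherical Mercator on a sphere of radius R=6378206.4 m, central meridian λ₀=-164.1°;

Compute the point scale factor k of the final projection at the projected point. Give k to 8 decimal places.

start: φ=-31.858783°, λ=-171.724923°, h=0.000 m
→ ECEF (a=6378137.000, f=1/298.257222101): X=-5365885.0618, Y=-780414.3522, Z=-3347141.6972
→ Helmert 7p (PV): X=-5366413.6407, Y=-779775.9808, Z=-3346928.8932
→ geod (Bowring, a=6378206.400): φ=-31.85702110°, λ=-171.73240147°, h=250.6786 m
→ into merc (λ₀=-164.1°): φ=-31.85702110°, λ−λ₀=-7.63240147°
scale k = 1.17734620

1.17734620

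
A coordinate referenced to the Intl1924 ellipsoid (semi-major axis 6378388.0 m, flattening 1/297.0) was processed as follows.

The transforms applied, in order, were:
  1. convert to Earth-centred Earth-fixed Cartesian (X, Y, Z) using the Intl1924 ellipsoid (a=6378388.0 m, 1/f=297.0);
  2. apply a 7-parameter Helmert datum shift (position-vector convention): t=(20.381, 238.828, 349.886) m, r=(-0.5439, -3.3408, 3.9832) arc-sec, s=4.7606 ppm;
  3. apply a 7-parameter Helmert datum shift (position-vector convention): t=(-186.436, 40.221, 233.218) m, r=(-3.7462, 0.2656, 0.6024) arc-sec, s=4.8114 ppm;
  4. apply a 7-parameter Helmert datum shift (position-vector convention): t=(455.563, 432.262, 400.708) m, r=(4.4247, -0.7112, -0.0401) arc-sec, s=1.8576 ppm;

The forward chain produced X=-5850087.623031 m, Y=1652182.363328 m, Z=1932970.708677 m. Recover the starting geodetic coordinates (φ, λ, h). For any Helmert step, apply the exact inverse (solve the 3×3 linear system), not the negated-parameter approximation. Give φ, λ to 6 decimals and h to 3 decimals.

start: X=-5850087.6230, Y=1652182.3633, Z=1932970.7087 m
→ Helmert⁻¹: X=-5850525.9758, Y=1651787.3519, Z=1932551.1499
→ Helmert⁻¹: X=-5850309.0559, Y=1651721.1744, Z=1932331.1003
→ Helmert⁻¹: X=-5850238.3990, Y=1651582.3643, Z=1932071.1263
→ geod (Bowring, a=6378388.000): φ=17.74377900°, λ=164.23508200°, h=2142.4500 m

φ=17.743779°, λ=164.235082°, h=2142.450 m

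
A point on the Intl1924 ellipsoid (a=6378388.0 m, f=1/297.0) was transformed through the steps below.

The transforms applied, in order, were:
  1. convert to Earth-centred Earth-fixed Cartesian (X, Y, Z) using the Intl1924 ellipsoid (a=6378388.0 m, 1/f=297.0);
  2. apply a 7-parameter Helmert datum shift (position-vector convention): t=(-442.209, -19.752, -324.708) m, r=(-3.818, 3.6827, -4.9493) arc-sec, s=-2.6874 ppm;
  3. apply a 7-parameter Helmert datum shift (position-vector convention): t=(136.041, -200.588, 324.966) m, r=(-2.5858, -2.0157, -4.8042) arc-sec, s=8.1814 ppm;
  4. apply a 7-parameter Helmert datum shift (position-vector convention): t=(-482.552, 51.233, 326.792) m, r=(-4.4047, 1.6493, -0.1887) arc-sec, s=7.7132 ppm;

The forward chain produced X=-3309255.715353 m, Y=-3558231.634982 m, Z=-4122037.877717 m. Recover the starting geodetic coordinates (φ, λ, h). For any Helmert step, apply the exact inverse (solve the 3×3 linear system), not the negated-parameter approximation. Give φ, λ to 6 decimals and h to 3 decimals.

φ=-40.507189°, λ=-132.916639°, h=2330.501 m

start: X=-3309255.7154, Y=-3558231.6350, Z=-4122037.8777 m
→ Helmert⁻¹: X=-3308711.4240, Y=-3558170.4165, Z=-4122435.3132
→ Helmert⁻¹: X=-3308777.8132, Y=-3557966.1017, Z=-4122738.8186
→ Helmert⁻¹: X=-3308185.5172, Y=-3557958.9818, Z=-4122550.1128
→ geod (Bowring, a=6378388.000): φ=-40.50718900°, λ=-132.91663900°, h=2330.5010 m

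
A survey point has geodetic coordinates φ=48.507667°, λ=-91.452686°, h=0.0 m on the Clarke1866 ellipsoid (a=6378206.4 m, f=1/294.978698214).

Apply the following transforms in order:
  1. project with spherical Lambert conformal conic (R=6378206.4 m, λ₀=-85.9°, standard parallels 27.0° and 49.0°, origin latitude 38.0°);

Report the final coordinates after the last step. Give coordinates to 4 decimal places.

start: φ=48.507667°, λ=-91.452686°, h=0.000 m
→ lcc (R=6378206.4, λ₀=-85.9°): E=-408571.1933, N=1166658.1752

E=-408571.1933 m, N=1166658.1752 m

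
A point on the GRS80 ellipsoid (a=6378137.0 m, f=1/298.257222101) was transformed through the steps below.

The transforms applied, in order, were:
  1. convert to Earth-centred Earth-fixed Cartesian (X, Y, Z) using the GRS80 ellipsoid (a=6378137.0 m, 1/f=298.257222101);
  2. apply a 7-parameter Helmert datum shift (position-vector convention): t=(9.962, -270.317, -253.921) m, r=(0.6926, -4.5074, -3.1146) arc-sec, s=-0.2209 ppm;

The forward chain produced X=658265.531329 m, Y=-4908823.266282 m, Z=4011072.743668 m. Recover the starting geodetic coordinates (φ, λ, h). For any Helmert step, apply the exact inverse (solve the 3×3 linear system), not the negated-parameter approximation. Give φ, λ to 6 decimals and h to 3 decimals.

φ=39.194400°, λ=-82.360097°, h=3581.766 m

start: X=658265.5313, Y=-4908823.2663, Z=4011072.7437 m
→ Helmert⁻¹: X=658417.4911, Y=-4908530.6222, Z=4011329.6447
→ geod (Bowring, a=6378137.000): φ=39.19440000°, λ=-82.36009700°, h=3581.7660 m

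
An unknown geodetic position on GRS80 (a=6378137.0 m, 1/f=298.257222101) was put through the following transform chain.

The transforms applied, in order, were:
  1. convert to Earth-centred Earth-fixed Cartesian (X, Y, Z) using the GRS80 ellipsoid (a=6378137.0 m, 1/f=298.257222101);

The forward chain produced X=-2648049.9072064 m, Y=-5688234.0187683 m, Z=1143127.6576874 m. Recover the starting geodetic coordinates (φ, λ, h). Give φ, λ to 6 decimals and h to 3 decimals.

φ=10.393484°, λ=-114.963443°, h=242.249 m

start: X=-2648049.9072, Y=-5688234.0188, Z=1143127.6577 m
→ geod (Bowring, a=6378137.000): φ=10.39348400°, λ=-114.96344300°, h=242.2490 m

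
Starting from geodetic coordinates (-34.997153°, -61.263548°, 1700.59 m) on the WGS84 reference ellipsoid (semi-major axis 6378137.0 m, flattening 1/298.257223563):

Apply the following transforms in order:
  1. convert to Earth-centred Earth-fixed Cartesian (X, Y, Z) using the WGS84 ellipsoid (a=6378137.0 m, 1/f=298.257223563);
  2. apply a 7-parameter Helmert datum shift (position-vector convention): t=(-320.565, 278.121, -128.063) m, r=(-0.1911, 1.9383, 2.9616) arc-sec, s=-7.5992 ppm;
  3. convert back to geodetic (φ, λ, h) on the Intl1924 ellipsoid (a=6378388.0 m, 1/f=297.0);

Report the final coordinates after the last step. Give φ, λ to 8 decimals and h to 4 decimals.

start: φ=-34.997153°, λ=-61.263548°, h=1700.590 m
→ ECEF (a=6378137.000, f=1/298.257223563): X=2515449.0538, Y=-4587630.2630, Z=-3638583.5267
→ Helmert 7p (PV): X=2515141.0512, Y=-4587284.5336, Z=-3638703.3269
→ geod (Bowring, a=6378388.000): φ=-35.00114250°, λ=-61.26468535°, h=1178.6633 m

φ=-35.00114250°, λ=-61.26468535°, h=1178.6633 m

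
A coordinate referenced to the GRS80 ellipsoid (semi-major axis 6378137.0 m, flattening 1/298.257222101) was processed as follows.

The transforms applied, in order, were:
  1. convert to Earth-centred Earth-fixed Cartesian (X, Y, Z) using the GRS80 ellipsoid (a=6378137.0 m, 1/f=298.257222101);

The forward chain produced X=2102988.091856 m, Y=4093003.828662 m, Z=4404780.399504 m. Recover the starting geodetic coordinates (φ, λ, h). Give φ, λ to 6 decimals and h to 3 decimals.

φ=43.939948°, λ=62.805871°, h=2148.703 m

start: X=2102988.0919, Y=4093003.8287, Z=4404780.3995 m
→ geod (Bowring, a=6378137.000): φ=43.93994800°, λ=62.80587100°, h=2148.7030 m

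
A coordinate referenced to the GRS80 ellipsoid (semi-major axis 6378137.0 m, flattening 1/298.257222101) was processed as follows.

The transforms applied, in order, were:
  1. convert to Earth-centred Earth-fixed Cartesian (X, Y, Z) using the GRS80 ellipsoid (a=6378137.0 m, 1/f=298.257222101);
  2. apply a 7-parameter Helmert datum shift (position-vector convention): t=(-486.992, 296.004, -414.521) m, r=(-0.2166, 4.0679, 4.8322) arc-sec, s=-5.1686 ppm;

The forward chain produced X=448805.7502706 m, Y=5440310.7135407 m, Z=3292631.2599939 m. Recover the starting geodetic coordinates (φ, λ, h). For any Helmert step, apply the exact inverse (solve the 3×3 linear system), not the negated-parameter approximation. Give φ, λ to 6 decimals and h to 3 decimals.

start: X=448805.7503, Y=5440310.7135, Z=3292631.2600 m
→ Helmert⁻¹: X=449357.5638, Y=5440028.8417, Z=3293077.3762
→ geod (Bowring, a=6378137.000): φ=31.27246400°, λ=85.27797100°, h=2556.5890 m

φ=31.272464°, λ=85.277971°, h=2556.589 m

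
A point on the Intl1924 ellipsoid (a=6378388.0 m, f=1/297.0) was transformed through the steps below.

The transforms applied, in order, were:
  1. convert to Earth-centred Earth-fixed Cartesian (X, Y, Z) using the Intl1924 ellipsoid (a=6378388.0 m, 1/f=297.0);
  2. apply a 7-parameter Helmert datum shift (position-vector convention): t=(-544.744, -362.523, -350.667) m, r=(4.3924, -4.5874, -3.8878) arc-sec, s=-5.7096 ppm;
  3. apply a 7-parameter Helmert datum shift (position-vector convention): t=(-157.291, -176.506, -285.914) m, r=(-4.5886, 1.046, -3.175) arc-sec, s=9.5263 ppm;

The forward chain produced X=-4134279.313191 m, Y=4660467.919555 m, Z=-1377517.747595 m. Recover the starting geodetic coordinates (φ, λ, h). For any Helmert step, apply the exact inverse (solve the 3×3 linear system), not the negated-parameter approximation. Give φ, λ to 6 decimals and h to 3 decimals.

start: X=-4134279.3132, Y=4660467.9196, Z=-1377517.7476 m
→ Helmert⁻¹: X=-4134147.3954, Y=4660567.0270, Z=-1377135.9990
→ Helmert⁻¹: X=-4133744.7236, Y=4660848.9281, Z=-1376800.5096
→ geod (Bowring, a=6378388.000): φ=-12.54368700°, λ=131.57007900°, h=2815.7830 m

φ=-12.543687°, λ=131.570079°, h=2815.783 m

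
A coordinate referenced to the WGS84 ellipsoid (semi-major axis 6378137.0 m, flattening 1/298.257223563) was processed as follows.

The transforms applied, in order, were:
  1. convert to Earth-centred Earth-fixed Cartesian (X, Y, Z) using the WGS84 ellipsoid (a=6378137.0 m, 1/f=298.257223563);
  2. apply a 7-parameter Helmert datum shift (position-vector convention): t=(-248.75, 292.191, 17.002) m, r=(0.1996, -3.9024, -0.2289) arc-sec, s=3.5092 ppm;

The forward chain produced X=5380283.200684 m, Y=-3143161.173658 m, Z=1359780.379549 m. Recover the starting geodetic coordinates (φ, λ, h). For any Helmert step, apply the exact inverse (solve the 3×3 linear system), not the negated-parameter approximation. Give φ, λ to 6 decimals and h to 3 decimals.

start: X=5380283.2007, Y=-3143161.1737, Z=1359780.3795 m
→ Helmert⁻¹: X=5380542.2817, Y=-3143435.0470, Z=1359659.8513
→ geod (Bowring, a=6378137.000): φ=12.38895600°, λ=-30.29444300°, h=934.3550 m

φ=12.388956°, λ=-30.294443°, h=934.355 m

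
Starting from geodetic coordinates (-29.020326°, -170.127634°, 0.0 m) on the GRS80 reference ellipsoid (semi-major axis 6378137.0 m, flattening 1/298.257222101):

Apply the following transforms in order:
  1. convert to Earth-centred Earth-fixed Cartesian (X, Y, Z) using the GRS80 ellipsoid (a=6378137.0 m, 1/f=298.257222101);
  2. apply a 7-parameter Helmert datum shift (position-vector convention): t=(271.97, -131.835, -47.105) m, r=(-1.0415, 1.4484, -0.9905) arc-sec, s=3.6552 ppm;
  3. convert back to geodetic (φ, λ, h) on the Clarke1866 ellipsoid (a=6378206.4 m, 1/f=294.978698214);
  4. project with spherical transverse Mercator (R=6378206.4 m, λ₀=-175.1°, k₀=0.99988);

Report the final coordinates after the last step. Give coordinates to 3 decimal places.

E=484442.282 m, N=-3240706.990 m

start: φ=-29.020326°, λ=-170.127634°, h=0.000 m
→ ECEF (a=6378137.000, f=1/298.257222101): X=-5499091.9046, Y=-957012.3830, Z=-3075871.3947
→ Helmert 7p (PV): X=-5498866.2296, Y=-957136.8401, Z=-3075886.2954
→ geod (Bowring, a=6378206.400): φ=-29.02314139°, λ=-170.12597815°, h=-182.0744 m
→ tm (R=6378206.4, λ₀=-175.1°): E=484442.2816, N=-3240706.9905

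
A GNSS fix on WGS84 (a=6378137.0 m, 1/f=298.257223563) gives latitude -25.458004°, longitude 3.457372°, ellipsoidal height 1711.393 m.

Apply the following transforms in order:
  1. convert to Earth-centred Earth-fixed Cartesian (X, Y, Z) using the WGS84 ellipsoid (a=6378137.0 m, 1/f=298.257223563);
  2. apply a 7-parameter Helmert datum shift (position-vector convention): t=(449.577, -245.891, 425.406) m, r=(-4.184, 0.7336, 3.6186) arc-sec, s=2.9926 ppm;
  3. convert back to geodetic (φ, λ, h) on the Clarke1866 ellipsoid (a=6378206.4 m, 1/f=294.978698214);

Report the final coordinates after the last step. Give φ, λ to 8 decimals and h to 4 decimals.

start: φ=-25.458004°, λ=3.457372°, h=1711.393 m
→ ECEF (a=6378137.000, f=1/298.257223563): X=5753443.1255, Y=347599.2825, Z=-2725706.3402
→ Helmert 7p (PV): X=5753894.1279, Y=347400.0773, Z=-2725316.6048
→ geod (Bowring, a=6378206.400): φ=-25.45479161°, λ=3.45512524°, h=1913.9405 m

φ=-25.45479161°, λ=3.45512524°, h=1913.9405 m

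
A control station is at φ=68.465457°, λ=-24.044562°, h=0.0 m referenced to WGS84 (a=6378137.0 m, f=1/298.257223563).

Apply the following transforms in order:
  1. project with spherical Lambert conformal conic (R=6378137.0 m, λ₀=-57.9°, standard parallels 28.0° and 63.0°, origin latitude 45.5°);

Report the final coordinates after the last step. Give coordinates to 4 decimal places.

E=1401158.8355 m, N=2809854.9305 m

start: φ=68.465457°, λ=-24.044562°, h=0.000 m
→ lcc (R=6378137.0, λ₀=-57.9°): E=1401158.8355, N=2809854.9305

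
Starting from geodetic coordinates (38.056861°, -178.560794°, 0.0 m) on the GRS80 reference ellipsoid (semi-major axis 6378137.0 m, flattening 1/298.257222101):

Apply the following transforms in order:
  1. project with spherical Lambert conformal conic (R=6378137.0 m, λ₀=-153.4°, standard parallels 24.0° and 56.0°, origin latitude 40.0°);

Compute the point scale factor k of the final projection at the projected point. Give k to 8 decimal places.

start: φ=38.056861°, λ=-178.560794°, h=0.000 m
→ into lcc (λ₀=-153.4°): φ=38.05686100°, λ−λ₀=-25.16079400°
scale k = 0.96198760

0.96198760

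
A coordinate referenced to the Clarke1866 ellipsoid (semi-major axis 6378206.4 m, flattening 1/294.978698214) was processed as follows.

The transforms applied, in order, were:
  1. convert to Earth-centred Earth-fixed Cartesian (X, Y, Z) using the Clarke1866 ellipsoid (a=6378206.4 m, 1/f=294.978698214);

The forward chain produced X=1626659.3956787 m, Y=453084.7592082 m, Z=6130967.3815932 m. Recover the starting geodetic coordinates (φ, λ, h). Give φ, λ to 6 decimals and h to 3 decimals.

φ=74.700774°, λ=15.564485°, h=1149.410 m

start: X=1626659.3957, Y=453084.7592, Z=6130967.3816 m
→ geod (Bowring, a=6378206.400): φ=74.70077400°, λ=15.56448500°, h=1149.4100 m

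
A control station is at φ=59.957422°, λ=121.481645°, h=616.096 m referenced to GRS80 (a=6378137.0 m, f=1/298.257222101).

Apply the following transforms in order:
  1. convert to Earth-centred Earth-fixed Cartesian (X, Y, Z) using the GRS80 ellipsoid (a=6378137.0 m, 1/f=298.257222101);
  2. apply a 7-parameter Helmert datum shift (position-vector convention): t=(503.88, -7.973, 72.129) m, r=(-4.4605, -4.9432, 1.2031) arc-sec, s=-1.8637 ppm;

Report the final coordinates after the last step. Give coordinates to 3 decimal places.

start: φ=59.957422°, λ=121.481645°, h=616.096 m
→ ECEF (a=6378137.000, f=1/298.257222101): X=-1671915.1941, Y=2730280.5516, Z=5498637.0848
→ Helmert 7p (PV): X=-1671555.8996, Y=2730376.6467, Z=5498599.8556

X=-1671555.900 m, Y=2730376.647 m, Z=5498599.856 m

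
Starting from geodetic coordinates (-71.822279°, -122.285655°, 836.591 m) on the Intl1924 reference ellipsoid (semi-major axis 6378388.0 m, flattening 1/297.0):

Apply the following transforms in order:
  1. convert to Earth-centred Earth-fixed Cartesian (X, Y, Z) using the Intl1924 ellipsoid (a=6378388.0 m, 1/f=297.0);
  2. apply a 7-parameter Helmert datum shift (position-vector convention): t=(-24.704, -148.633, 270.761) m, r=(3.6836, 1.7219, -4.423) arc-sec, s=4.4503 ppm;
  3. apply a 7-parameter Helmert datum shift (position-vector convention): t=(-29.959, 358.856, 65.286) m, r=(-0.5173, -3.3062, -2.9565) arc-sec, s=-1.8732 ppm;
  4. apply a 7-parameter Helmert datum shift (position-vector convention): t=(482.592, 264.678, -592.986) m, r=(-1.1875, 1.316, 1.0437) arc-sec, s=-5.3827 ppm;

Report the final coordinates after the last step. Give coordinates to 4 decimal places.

X=-1065845.0934 m, Y=-1686977.2596 m, Z=-6038724.5200 m

start: φ=-71.822279°, λ=-122.285655°, h=836.591 m
→ ECEF (a=6378388.000, f=1/297.0): X=-1066232.0287, Y=-1687547.5790, Z=-6038466.9407
→ Helmert 7p (PV): X=-1066348.0739, Y=-1687573.0194, Z=-6038244.2891
→ Helmert 7p (PV): X=-1066303.4379, Y=-1687210.8613, Z=-6038180.5523
→ Helmert 7p (PV): X=-1065845.0934, Y=-1686977.2596, Z=-6038724.5200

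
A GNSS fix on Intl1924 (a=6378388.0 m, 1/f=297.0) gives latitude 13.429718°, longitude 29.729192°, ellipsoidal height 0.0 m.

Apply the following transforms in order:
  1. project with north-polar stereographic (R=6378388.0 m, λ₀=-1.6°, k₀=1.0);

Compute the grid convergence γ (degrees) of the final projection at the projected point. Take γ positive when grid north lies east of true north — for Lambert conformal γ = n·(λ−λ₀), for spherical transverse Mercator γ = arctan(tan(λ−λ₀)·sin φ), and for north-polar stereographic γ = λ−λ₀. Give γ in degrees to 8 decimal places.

start: φ=13.429718°, λ=29.729192°, h=0.000 m
→ into stereo (λ₀=-1.6°): φ=13.42971800°, λ−λ₀=31.32919200°
convergence γ = 31.32919200°

31.32919200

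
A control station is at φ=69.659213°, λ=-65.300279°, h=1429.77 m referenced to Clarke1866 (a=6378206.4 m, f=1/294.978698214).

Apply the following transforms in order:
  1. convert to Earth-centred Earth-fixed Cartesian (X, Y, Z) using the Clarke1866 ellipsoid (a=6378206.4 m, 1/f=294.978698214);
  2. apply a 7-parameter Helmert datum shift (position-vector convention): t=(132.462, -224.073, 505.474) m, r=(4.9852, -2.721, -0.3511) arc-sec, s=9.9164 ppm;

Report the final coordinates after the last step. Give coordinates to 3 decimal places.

X=929473.231 m, Y=-2021105.739 m, Z=5959614.449 m

start: φ=69.659213°, λ=-65.300279°, h=1429.770 m
→ ECEF (a=6378206.400, f=1/294.978698214): X=929413.6036, Y=-2020716.0191, Z=5959086.4608
→ Helmert 7p (PV): X=929473.2306, Y=-2021105.7386, Z=5959614.4491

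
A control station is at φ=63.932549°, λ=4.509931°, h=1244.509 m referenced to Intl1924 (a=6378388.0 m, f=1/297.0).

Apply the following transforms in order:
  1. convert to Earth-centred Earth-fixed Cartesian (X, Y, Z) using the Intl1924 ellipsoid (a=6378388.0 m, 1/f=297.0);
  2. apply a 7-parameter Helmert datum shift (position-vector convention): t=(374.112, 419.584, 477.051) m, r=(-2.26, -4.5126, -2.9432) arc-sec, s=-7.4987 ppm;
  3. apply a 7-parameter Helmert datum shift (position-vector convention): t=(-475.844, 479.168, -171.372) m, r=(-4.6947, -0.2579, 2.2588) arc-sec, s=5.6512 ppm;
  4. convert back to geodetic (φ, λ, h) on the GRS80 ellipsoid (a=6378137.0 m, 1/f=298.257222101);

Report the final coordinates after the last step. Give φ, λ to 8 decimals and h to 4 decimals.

φ=63.93451594°, λ=4.53228957°, h=1671.5877 m

start: φ=63.932549°, λ=4.509931°, h=1244.509 m
→ ECEF (a=6378388.000, f=1/297.0): X=2802324.5711, Y=221036.4652, Z=5707660.1851
→ Helmert 7p (PV): X=2802555.9537, Y=221476.9427, Z=5708153.3222
→ Helmert 7p (PV): X=2802086.3850, Y=222117.9746, Z=5708012.6713
→ geod (Bowring, a=6378137.000): φ=63.93451594°, λ=4.53228957°, h=1671.5877 m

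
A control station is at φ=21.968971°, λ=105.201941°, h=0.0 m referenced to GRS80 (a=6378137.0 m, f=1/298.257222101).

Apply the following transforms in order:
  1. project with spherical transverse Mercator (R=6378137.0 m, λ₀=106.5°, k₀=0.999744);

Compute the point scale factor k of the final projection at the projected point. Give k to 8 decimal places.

start: φ=21.968971°, λ=105.201941°, h=0.000 m
→ into tm (λ₀=106.5°): φ=21.96897100°, λ−λ₀=-1.29805900°
scale k = 0.99996470

0.99996470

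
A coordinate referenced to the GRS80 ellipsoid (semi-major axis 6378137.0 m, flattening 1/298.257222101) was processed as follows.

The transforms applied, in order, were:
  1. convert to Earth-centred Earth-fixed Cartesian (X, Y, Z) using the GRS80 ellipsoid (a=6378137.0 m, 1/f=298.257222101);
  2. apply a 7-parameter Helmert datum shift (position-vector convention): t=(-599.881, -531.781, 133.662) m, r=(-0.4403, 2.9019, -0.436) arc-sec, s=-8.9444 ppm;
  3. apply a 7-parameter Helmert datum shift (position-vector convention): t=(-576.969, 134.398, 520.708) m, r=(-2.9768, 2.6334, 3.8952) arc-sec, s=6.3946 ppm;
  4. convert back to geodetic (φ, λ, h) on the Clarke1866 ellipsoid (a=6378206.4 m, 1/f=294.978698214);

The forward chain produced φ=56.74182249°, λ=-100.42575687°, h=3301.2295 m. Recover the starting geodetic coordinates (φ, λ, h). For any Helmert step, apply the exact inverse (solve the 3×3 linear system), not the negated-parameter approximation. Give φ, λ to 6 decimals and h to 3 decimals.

φ=56.739962°, λ=-100.411016°, h=2342.012 m

start: φ=56.741822°, λ=-100.425757°, h=3301.230 m
→ ECEF (a=6378206.400, f=1/294.978698214): X=-634813.3112, Y=-3450089.8199, Z=5312747.1944
→ Helmert⁻¹: X=-634365.2634, Y=-3450266.8399, Z=5312134.6241
→ Helmert⁻¹: X=-633838.4930, Y=-3449778.5941, Z=5312032.1938
→ geod (Bowring, a=6378137.000): φ=56.73996200°, λ=-100.41101600°, h=2342.0120 m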